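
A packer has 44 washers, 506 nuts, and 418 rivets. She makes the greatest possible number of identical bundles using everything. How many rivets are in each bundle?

Number of bundles = gcd(44, 506, 418).
44 = 2^2 × 11
506 = 2 × 11 × 23
418 = 2 × 11 × 19
gcd(44, 506, 418) = 2 × 11 = 22.
rivets per bundle = 418 / 22 = 19.

19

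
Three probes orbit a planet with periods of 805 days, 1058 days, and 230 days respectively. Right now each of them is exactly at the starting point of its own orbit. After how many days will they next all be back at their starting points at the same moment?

37030 days

We need the least common multiple of the intervals.
805 = 5 × 7 × 23
1058 = 2 × 23^2
230 = 2 × 5 × 23
LCM(805, 1058, 230) = 2 × 5 × 7 × 23^2 = 37030.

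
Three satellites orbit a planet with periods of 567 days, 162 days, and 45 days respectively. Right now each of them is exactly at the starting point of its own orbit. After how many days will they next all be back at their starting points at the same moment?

5670 days

They coincide at every common multiple of the periods; the first is the LCM.
567 = 3^4 × 7
162 = 2 × 3^4
45 = 3^2 × 5
LCM(567, 162, 45) = 2 × 3^4 × 5 × 7 = 5670.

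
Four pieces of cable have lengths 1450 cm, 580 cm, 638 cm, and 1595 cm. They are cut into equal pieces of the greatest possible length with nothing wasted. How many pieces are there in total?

Piece length = gcd(1450, 580, 638, 1595).
1450 = 2 × 5^2 × 29
580 = 2^2 × 5 × 29
638 = 2 × 11 × 29
1595 = 5 × 11 × 29
gcd(1450, 580, 638, 1595) = 29.
Total pieces = 1450/29 + 580/29 + 638/29 + 1595/29 = 50 + 20 + 22 + 55 = 147.

147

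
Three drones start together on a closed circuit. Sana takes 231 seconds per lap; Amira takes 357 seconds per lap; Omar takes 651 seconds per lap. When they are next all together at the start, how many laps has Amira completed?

They are all back at their starting positions together after one LCM of the periods.
231 = 3 × 7 × 11
357 = 3 × 7 × 17
651 = 3 × 7 × 31
LCM(231, 357, 651) = 3 × 7 × 11 × 17 × 31 = 121737.
Laps for period 357: 121737 / 357 = 341.

341 laps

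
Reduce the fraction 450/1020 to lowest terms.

15/34

450 = 2 × 3^2 × 5^2
1020 = 2^2 × 3 × 5 × 17
gcd(450, 1020) = 2 × 3 × 5 = 30.
Divide numerator and denominator by 30: 450/1020 = 15/34.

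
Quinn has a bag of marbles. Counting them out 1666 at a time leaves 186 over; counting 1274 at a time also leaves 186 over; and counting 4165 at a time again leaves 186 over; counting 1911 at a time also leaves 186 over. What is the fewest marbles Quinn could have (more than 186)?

N − 186 must be a common multiple of 1666, 1274, 4165, and 1911.
1666 = 2 × 7^2 × 17
1274 = 2 × 7^2 × 13
4165 = 5 × 7^2 × 17
1911 = 3 × 7^2 × 13
LCM(1666, 1274, 4165, 1911) = 2 × 3 × 5 × 7^2 × 13 × 17 = 324870.
Smallest N > 186 is LCM + 186 = 324870 + 186 = 325056.

325056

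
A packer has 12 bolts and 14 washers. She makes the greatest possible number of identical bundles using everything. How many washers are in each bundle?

Number of bundles = gcd(12, 14).
12 = 2^2 × 3
14 = 2 × 7
gcd(12, 14) = 2.
washers per bundle = 14 / 2 = 7.

7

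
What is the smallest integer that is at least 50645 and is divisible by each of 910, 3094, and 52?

61880

The integer must be a common multiple of 910, 3094, and 52, so a multiple of their LCM.
910 = 2 × 5 × 7 × 13
3094 = 2 × 7 × 13 × 17
52 = 2^2 × 13
LCM(910, 3094, 52) = 2^2 × 5 × 7 × 13 × 17 = 30940.
Smallest multiple of 30940 that is ≥ 50645: ⌈50645/30940⌉ × 30940 = 2 × 30940 = 61880.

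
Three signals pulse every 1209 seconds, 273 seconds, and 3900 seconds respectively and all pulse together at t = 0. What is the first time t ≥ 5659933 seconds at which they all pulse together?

5924100 seconds

Joint pulses occur at multiples of LCM(1209, 273, 3900).
1209 = 3 × 13 × 31
273 = 3 × 7 × 13
3900 = 2^2 × 3 × 5^2 × 13
LCM(1209, 273, 3900) = 2^2 × 3 × 5^2 × 7 × 13 × 31 = 846300.
Smallest multiple of 846300 that is ≥ 5659933: ⌈5659933/846300⌉ × 846300 = 7 × 846300 = 5924100.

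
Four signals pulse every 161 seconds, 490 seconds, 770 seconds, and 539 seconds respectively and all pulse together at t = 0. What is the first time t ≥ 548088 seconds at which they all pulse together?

619850 seconds

Joint pulses occur at multiples of LCM(161, 490, 770, 539).
161 = 7 × 23
490 = 2 × 5 × 7^2
770 = 2 × 5 × 7 × 11
539 = 7^2 × 11
LCM(161, 490, 770, 539) = 2 × 5 × 7^2 × 11 × 23 = 123970.
Smallest multiple of 123970 that is ≥ 548088: ⌈548088/123970⌉ × 123970 = 5 × 123970 = 619850.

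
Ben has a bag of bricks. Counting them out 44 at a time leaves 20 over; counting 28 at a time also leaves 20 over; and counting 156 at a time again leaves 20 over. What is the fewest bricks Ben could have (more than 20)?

N − 20 must be a common multiple of 44, 28, and 156.
44 = 2^2 × 11
28 = 2^2 × 7
156 = 2^2 × 3 × 13
LCM(44, 28, 156) = 2^2 × 3 × 7 × 11 × 13 = 12012.
Smallest N > 20 is LCM + 20 = 12012 + 20 = 12032.

12032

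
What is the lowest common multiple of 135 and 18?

270

135 = 3^3 × 5
18 = 2 × 3^2
LCM(135, 18) = 2 × 3^3 × 5 = 270.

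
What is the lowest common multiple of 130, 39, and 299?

8970

130 = 2 × 5 × 13
39 = 3 × 13
299 = 13 × 23
LCM(130, 39, 299) = 2 × 3 × 5 × 13 × 23 = 8970.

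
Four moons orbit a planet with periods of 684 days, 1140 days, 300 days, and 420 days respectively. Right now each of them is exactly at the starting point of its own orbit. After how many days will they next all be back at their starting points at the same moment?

119700 days

The first simultaneous occurrence is after LCM of the individual periods.
684 = 2^2 × 3^2 × 19
1140 = 2^2 × 3 × 5 × 19
300 = 2^2 × 3 × 5^2
420 = 2^2 × 3 × 5 × 7
LCM(684, 1140, 300, 420) = 2^2 × 3^2 × 5^2 × 7 × 19 = 119700.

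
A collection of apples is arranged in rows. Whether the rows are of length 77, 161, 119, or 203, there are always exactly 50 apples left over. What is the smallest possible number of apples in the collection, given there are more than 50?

873153

N − 50 must be a common multiple of 77, 161, 119, and 203.
77 = 7 × 11
161 = 7 × 23
119 = 7 × 17
203 = 7 × 29
LCM(77, 161, 119, 203) = 7 × 11 × 17 × 23 × 29 = 873103.
Smallest N > 50 is LCM + 50 = 873103 + 50 = 873153.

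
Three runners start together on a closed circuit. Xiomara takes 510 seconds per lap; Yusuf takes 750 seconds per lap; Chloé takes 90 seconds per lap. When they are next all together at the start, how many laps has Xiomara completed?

All finish a whole number of cycles simultaneously at t = LCM of the periods.
510 = 2 × 3 × 5 × 17
750 = 2 × 3 × 5^3
90 = 2 × 3^2 × 5
LCM(510, 750, 90) = 2 × 3^2 × 5^3 × 17 = 38250.
Laps for period 510: 38250 / 510 = 75.

75 laps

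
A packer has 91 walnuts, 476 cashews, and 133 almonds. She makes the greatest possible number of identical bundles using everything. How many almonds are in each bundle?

19

Number of bundles = gcd(91, 476, 133).
91 = 7 × 13
476 = 2^2 × 7 × 17
133 = 7 × 19
gcd(91, 476, 133) = 7.
almonds per bundle = 133 / 7 = 19.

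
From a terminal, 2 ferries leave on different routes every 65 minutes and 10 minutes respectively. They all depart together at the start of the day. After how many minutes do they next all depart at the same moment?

130 minutes

We need the least common multiple of the intervals.
65 = 5 × 13
10 = 2 × 5
LCM(65, 10) = 2 × 5 × 13 = 130.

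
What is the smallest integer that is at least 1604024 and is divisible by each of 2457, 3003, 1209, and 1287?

The integer must be a common multiple of 2457, 3003, 1209, and 1287, so a multiple of their LCM.
2457 = 3^3 × 7 × 13
3003 = 3 × 7 × 11 × 13
1209 = 3 × 13 × 31
1287 = 3^2 × 11 × 13
LCM(2457, 3003, 1209, 1287) = 3^3 × 7 × 11 × 13 × 31 = 837837.
Smallest multiple of 837837 that is ≥ 1604024: ⌈1604024/837837⌉ × 837837 = 2 × 837837 = 1675674.

1675674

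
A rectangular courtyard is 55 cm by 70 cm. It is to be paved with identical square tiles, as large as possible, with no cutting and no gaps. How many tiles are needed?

154

Tile side = gcd(55, 70).
55 = 5 × 11
70 = 2 × 5 × 7
gcd(55, 70) = 5.
Tiles: (55/5) × (70/5) = 11 × 14 = 154.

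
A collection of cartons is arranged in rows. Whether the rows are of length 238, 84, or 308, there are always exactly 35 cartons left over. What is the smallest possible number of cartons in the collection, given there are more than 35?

N − 35 must be a common multiple of 238, 84, and 308.
238 = 2 × 7 × 17
84 = 2^2 × 3 × 7
308 = 2^2 × 7 × 11
LCM(238, 84, 308) = 2^2 × 3 × 7 × 11 × 17 = 15708.
Smallest N > 35 is LCM + 35 = 15708 + 35 = 15743.

15743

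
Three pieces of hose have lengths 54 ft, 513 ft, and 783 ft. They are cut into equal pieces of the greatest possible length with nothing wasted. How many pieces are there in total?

Piece length = gcd(54, 513, 783).
54 = 2 × 3^3
513 = 3^3 × 19
783 = 3^3 × 29
gcd(54, 513, 783) = 3^3 = 27.
Total pieces = 54/27 + 513/27 + 783/27 = 2 + 19 + 29 = 50.

50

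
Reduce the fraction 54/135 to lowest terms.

2/5

54 = 2 × 3^3
135 = 3^3 × 5
gcd(54, 135) = 3^3 = 27.
Divide numerator and denominator by 27: 54/135 = 2/5.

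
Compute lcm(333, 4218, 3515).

63270

333 = 3^2 × 37
4218 = 2 × 3 × 19 × 37
3515 = 5 × 19 × 37
LCM(333, 4218, 3515) = 2 × 3^2 × 5 × 19 × 37 = 63270.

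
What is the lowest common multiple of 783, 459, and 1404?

783 = 3^3 × 29
459 = 3^3 × 17
1404 = 2^2 × 3^3 × 13
LCM(783, 459, 1404) = 2^2 × 3^3 × 13 × 17 × 29 = 692172.

692172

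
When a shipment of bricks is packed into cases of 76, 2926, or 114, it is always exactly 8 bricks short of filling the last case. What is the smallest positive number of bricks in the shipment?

Being 8 short of a full case of size k means N ≡ −8 (mod k), i.e. N + 8 is a multiple of each size.
76 = 2^2 × 19
2926 = 2 × 7 × 11 × 19
114 = 2 × 3 × 19
LCM(76, 2926, 114) = 2^2 × 3 × 7 × 11 × 19 = 17556.
Smallest positive N is 17556 − 8 = 17548.

17548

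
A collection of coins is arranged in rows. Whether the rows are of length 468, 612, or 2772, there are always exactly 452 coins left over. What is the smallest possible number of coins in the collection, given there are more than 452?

613064

N − 452 must be a common multiple of 468, 612, and 2772.
468 = 2^2 × 3^2 × 13
612 = 2^2 × 3^2 × 17
2772 = 2^2 × 3^2 × 7 × 11
LCM(468, 612, 2772) = 2^2 × 3^2 × 7 × 11 × 13 × 17 = 612612.
Smallest N > 452 is LCM + 452 = 612612 + 452 = 613064.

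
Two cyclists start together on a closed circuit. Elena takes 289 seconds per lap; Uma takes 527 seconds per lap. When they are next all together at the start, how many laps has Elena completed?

The first common completion time is the LCM of the periods.
289 = 17^2
527 = 17 × 31
LCM(289, 527) = 17^2 × 31 = 8959.
Laps for period 289: 8959 / 289 = 31.

31 laps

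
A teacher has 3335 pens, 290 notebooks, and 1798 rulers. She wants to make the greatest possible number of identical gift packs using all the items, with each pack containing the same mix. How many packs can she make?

The pack count must divide each quantity, so the greatest is gcd(3335, 290, 1798).
3335 = 5 × 23 × 29
290 = 2 × 5 × 29
1798 = 2 × 29 × 31
gcd(3335, 290, 1798) = 29.

29 packs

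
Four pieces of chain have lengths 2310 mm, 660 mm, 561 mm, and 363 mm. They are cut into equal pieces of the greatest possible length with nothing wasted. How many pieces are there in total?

118

Piece length = gcd(2310, 660, 561, 363).
2310 = 2 × 3 × 5 × 7 × 11
660 = 2^2 × 3 × 5 × 11
561 = 3 × 11 × 17
363 = 3 × 11^2
gcd(2310, 660, 561, 363) = 3 × 11 = 33.
Total pieces = 2310/33 + 660/33 + 561/33 + 363/33 = 70 + 20 + 17 + 11 = 118.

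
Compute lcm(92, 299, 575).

29900

92 = 2^2 × 23
299 = 13 × 23
575 = 5^2 × 23
LCM(92, 299, 575) = 2^2 × 5^2 × 13 × 23 = 29900.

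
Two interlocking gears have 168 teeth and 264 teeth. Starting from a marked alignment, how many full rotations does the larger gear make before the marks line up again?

The first common completion time is the LCM of the periods.
168 = 2^3 × 3 × 7
264 = 2^3 × 3 × 11
LCM(168, 264) = 2^3 × 3 × 7 × 11 = 1848.
Rotations for period 264: 1848 / 264 = 7.

7 rotations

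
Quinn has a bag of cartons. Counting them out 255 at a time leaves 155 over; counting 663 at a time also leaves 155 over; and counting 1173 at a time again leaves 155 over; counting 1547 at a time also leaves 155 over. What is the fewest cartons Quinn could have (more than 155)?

533870

N − 155 must be a common multiple of 255, 663, 1173, and 1547.
255 = 3 × 5 × 17
663 = 3 × 13 × 17
1173 = 3 × 17 × 23
1547 = 7 × 13 × 17
LCM(255, 663, 1173, 1547) = 3 × 5 × 7 × 13 × 17 × 23 = 533715.
Smallest N > 155 is LCM + 155 = 533715 + 155 = 533870.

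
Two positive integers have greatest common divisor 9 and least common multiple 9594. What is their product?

86346

For any two positive integers, gcd × lcm = product = 9 × 9594 = 86346.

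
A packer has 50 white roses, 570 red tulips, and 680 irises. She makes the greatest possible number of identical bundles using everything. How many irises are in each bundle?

68

Number of bundles = gcd(50, 570, 680).
50 = 2 × 5^2
570 = 2 × 3 × 5 × 19
680 = 2^3 × 5 × 17
gcd(50, 570, 680) = 2 × 5 = 10.
irises per bundle = 680 / 10 = 68.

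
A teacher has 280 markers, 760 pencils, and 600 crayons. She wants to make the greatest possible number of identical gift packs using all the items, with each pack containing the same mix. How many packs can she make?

40 packs

The pack count must divide each quantity, so the greatest is gcd(280, 760, 600).
280 = 2^3 × 5 × 7
760 = 2^3 × 5 × 19
600 = 2^3 × 3 × 5^2
gcd(280, 760, 600) = 2^3 × 5 = 40.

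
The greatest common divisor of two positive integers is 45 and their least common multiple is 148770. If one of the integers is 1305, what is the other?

For two integers, gcd × lcm = product, so the other is (45 × 148770) / 1305 = 6694650 / 1305 = 5130.

5130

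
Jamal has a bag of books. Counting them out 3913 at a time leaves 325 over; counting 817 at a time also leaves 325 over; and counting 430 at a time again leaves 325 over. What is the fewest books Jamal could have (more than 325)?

743795

N − 325 must be a common multiple of 3913, 817, and 430.
3913 = 7 × 13 × 43
817 = 19 × 43
430 = 2 × 5 × 43
LCM(3913, 817, 430) = 2 × 5 × 7 × 13 × 19 × 43 = 743470.
Smallest N > 325 is LCM + 325 = 743470 + 325 = 743795.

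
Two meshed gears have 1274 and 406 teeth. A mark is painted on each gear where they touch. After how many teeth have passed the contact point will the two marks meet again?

36946 teeth

The first simultaneous occurrence is after LCM of the individual periods.
1274 = 2 × 7^2 × 13
406 = 2 × 7 × 29
LCM(1274, 406) = 2 × 7^2 × 13 × 29 = 36946.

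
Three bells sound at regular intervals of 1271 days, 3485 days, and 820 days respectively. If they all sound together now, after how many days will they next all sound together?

432140 days

We need the least common multiple of the intervals.
1271 = 31 × 41
3485 = 5 × 17 × 41
820 = 2^2 × 5 × 41
LCM(1271, 3485, 820) = 2^2 × 5 × 17 × 31 × 41 = 432140.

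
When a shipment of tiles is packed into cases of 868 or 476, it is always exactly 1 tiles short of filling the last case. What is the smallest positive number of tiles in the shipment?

Being 1 short of a full case of size k means N ≡ −1 (mod k), i.e. N + 1 is a multiple of each size.
868 = 2^2 × 7 × 31
476 = 2^2 × 7 × 17
LCM(868, 476) = 2^2 × 7 × 17 × 31 = 14756.
Smallest positive N is 14756 − 1 = 14755.

14755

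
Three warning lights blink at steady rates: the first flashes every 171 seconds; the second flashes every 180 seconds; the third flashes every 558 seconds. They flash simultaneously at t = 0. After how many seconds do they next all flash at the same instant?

106020 seconds

We need the least common multiple of the intervals.
171 = 3^2 × 19
180 = 2^2 × 3^2 × 5
558 = 2 × 3^2 × 31
LCM(171, 180, 558) = 2^2 × 3^2 × 5 × 19 × 31 = 106020.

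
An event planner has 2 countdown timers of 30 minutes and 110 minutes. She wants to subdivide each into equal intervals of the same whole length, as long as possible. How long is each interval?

10 minutes

The interval must divide each timer length; the longest such is the gcd.
30 = 2 × 3 × 5
110 = 2 × 5 × 11
gcd(30, 110) = 2 × 5 = 10.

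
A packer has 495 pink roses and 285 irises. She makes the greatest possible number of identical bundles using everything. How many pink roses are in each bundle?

Number of bundles = gcd(495, 285).
495 = 3^2 × 5 × 11
285 = 3 × 5 × 19
gcd(495, 285) = 3 × 5 = 15.
pink roses per bundle = 495 / 15 = 33.

33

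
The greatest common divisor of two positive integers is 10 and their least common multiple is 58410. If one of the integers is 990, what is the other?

For two integers, gcd × lcm = product, so the other is (10 × 58410) / 990 = 584100 / 990 = 590.

590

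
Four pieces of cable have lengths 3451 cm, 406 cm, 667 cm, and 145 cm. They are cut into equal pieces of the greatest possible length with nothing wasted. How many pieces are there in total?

Piece length = gcd(3451, 406, 667, 145).
3451 = 7 × 17 × 29
406 = 2 × 7 × 29
667 = 23 × 29
145 = 5 × 29
gcd(3451, 406, 667, 145) = 29.
Total pieces = 3451/29 + 406/29 + 667/29 + 145/29 = 119 + 14 + 23 + 5 = 161.

161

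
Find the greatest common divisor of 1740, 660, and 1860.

1740 = 2^2 × 3 × 5 × 29
660 = 2^2 × 3 × 5 × 11
1860 = 2^2 × 3 × 5 × 31
gcd(1740, 660, 1860) = 2^2 × 3 × 5 = 60.

60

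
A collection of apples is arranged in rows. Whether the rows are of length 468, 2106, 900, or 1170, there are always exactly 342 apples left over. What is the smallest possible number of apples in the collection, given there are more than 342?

N − 342 must be a common multiple of 468, 2106, 900, and 1170.
468 = 2^2 × 3^2 × 13
2106 = 2 × 3^4 × 13
900 = 2^2 × 3^2 × 5^2
1170 = 2 × 3^2 × 5 × 13
LCM(468, 2106, 900, 1170) = 2^2 × 3^4 × 5^2 × 13 = 105300.
Smallest N > 342 is LCM + 342 = 105300 + 342 = 105642.

105642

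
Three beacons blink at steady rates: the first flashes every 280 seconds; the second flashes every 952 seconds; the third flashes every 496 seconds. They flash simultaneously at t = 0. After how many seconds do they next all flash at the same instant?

We need the least common multiple of the intervals.
280 = 2^3 × 5 × 7
952 = 2^3 × 7 × 17
496 = 2^4 × 31
LCM(280, 952, 496) = 2^4 × 5 × 7 × 17 × 31 = 295120.

295120 seconds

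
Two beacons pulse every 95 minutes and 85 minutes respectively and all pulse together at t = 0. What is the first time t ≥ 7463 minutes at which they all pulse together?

8075 minutes

Joint pulses occur at multiples of LCM(95, 85).
95 = 5 × 19
85 = 5 × 17
LCM(95, 85) = 5 × 17 × 19 = 1615.
Smallest multiple of 1615 that is ≥ 7463: ⌈7463/1615⌉ × 1615 = 5 × 1615 = 8075.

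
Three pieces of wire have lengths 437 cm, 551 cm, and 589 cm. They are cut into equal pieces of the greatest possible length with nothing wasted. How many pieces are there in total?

Piece length = gcd(437, 551, 589).
437 = 19 × 23
551 = 19 × 29
589 = 19 × 31
gcd(437, 551, 589) = 19.
Total pieces = 437/19 + 551/19 + 589/19 = 23 + 29 + 31 = 83.

83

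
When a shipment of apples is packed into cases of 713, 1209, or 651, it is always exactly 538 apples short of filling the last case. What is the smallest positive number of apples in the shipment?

194111

Being 538 short of a full case of size k means N ≡ −538 (mod k), i.e. N + 538 is a multiple of each size.
713 = 23 × 31
1209 = 3 × 13 × 31
651 = 3 × 7 × 31
LCM(713, 1209, 651) = 3 × 7 × 13 × 23 × 31 = 194649.
Smallest positive N is 194649 − 538 = 194111.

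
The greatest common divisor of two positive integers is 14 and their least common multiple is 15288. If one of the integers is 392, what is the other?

For two integers, gcd × lcm = product, so the other is (14 × 15288) / 392 = 214032 / 392 = 546.

546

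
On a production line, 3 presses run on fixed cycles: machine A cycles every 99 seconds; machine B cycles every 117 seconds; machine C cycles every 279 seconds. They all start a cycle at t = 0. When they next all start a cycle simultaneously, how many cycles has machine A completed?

They are all back at their starting positions together after one LCM of the periods.
99 = 3^2 × 11
117 = 3^2 × 13
279 = 3^2 × 31
LCM(99, 117, 279) = 3^2 × 11 × 13 × 31 = 39897.
Cycles for period 99: 39897 / 99 = 403.

403 cycles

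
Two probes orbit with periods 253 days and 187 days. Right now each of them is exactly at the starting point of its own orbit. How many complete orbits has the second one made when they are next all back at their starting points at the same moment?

They are all back at their starting positions together after one LCM of the periods.
253 = 11 × 23
187 = 11 × 17
LCM(253, 187) = 11 × 17 × 23 = 4301.
Orbits for period 187: 4301 / 187 = 23.

23 orbits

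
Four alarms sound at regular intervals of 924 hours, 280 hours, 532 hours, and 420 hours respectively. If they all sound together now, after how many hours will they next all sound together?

175560 hours

The first simultaneous occurrence is after LCM of the individual periods.
924 = 2^2 × 3 × 7 × 11
280 = 2^3 × 5 × 7
532 = 2^2 × 7 × 19
420 = 2^2 × 3 × 5 × 7
LCM(924, 280, 532, 420) = 2^3 × 3 × 5 × 7 × 11 × 19 = 175560.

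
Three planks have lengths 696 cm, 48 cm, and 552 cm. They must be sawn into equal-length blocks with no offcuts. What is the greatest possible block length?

24 cm

This is the greatest common divisor of 696, 48, and 552.
696 = 2^3 × 3 × 29
48 = 2^4 × 3
552 = 2^3 × 3 × 23
gcd(696, 48, 552) = 2^3 × 3 = 24.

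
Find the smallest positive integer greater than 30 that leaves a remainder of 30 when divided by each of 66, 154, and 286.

N − 30 must be a common multiple of 66, 154, and 286.
66 = 2 × 3 × 11
154 = 2 × 7 × 11
286 = 2 × 11 × 13
LCM(66, 154, 286) = 2 × 3 × 7 × 11 × 13 = 6006.
Smallest N > 30 is LCM + 30 = 6006 + 30 = 6036.

6036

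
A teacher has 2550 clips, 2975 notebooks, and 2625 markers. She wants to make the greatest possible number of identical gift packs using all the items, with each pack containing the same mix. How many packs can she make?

25 packs

The pack count must divide each quantity, so the greatest is gcd(2550, 2975, 2625).
2550 = 2 × 3 × 5^2 × 17
2975 = 5^2 × 7 × 17
2625 = 3 × 5^3 × 7
gcd(2550, 2975, 2625) = 5^2 = 25.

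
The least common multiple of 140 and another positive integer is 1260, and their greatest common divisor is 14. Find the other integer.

126

gcd × lcm = product of the two integers, so the other integer is (14 × 1260) / 140 = 126.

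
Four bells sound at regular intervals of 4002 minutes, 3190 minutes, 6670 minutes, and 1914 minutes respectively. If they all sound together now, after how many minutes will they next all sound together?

220110 minutes

The first simultaneous occurrence is after LCM of the individual periods.
4002 = 2 × 3 × 23 × 29
3190 = 2 × 5 × 11 × 29
6670 = 2 × 5 × 23 × 29
1914 = 2 × 3 × 11 × 29
LCM(4002, 3190, 6670, 1914) = 2 × 3 × 5 × 11 × 23 × 29 = 220110.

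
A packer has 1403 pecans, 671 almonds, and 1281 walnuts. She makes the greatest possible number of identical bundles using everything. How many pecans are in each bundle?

23

Number of bundles = gcd(1403, 671, 1281).
1403 = 23 × 61
671 = 11 × 61
1281 = 3 × 7 × 61
gcd(1403, 671, 1281) = 61.
pecans per bundle = 1403 / 61 = 23.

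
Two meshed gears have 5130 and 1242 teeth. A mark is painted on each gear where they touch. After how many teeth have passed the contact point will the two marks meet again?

They coincide at every common multiple of the periods; the first is the LCM.
5130 = 2 × 3^3 × 5 × 19
1242 = 2 × 3^3 × 23
LCM(5130, 1242) = 2 × 3^3 × 5 × 19 × 23 = 117990.

117990 teeth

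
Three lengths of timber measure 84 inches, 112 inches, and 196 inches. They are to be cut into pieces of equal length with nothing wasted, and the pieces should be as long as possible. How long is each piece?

28 inches

The greatest length dividing all of 84, 112, and 196 is their gcd.
84 = 2^2 × 3 × 7
112 = 2^4 × 7
196 = 2^2 × 7^2
gcd(84, 112, 196) = 2^2 × 7 = 28.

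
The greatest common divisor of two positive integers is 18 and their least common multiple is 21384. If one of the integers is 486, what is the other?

For two integers, gcd × lcm = product, so the other is (18 × 21384) / 486 = 384912 / 486 = 792.

792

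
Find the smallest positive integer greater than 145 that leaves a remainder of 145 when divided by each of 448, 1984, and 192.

41809

N − 145 must be a common multiple of 448, 1984, and 192.
448 = 2^6 × 7
1984 = 2^6 × 31
192 = 2^6 × 3
LCM(448, 1984, 192) = 2^6 × 3 × 7 × 31 = 41664.
Smallest N > 145 is LCM + 145 = 41664 + 145 = 41809.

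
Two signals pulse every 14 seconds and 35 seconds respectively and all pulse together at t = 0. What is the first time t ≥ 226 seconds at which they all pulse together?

280 seconds

Joint pulses occur at multiples of LCM(14, 35).
14 = 2 × 7
35 = 5 × 7
LCM(14, 35) = 2 × 5 × 7 = 70.
Smallest multiple of 70 that is ≥ 226: ⌈226/70⌉ × 70 = 4 × 70 = 280.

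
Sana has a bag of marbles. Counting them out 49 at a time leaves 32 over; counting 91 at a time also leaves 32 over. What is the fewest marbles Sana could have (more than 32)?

669

N − 32 must be a common multiple of 49 and 91.
49 = 7^2
91 = 7 × 13
LCM(49, 91) = 7^2 × 13 = 637.
Smallest N > 32 is LCM + 32 = 637 + 32 = 669.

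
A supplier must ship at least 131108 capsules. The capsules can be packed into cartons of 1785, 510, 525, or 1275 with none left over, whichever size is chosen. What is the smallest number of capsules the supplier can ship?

142800

The number of capsules must be a common multiple of 1785, 510, 525, and 1275, so a multiple of their LCM.
1785 = 3 × 5 × 7 × 17
510 = 2 × 3 × 5 × 17
525 = 3 × 5^2 × 7
1275 = 3 × 5^2 × 17
LCM(1785, 510, 525, 1275) = 2 × 3 × 5^2 × 7 × 17 = 17850.
Smallest multiple of 17850 that is ≥ 131108: ⌈131108/17850⌉ × 17850 = 8 × 17850 = 142800.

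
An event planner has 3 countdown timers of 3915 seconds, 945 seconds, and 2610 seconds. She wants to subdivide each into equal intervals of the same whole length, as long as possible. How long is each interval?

45 seconds

The interval must divide each timer length; the longest such is the gcd.
3915 = 3^3 × 5 × 29
945 = 3^3 × 5 × 7
2610 = 2 × 3^2 × 5 × 29
gcd(3915, 945, 2610) = 3^2 × 5 = 45.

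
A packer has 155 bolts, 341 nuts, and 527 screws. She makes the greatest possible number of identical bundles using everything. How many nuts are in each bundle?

Number of bundles = gcd(155, 341, 527).
155 = 5 × 31
341 = 11 × 31
527 = 17 × 31
gcd(155, 341, 527) = 31.
nuts per bundle = 341 / 31 = 11.

11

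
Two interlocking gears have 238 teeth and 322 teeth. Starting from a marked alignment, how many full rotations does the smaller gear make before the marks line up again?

All finish a whole number of cycles simultaneously at t = LCM of the periods.
238 = 2 × 7 × 17
322 = 2 × 7 × 23
LCM(238, 322) = 2 × 7 × 17 × 23 = 5474.
Rotations for period 238: 5474 / 238 = 23.

23 rotations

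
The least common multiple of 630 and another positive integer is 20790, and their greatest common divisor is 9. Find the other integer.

gcd × lcm = product of the two integers, so the other integer is (9 × 20790) / 630 = 297.

297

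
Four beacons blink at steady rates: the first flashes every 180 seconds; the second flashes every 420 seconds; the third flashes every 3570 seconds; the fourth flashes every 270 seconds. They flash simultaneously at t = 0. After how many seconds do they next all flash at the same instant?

They coincide at every common multiple of the periods; the first is the LCM.
180 = 2^2 × 3^2 × 5
420 = 2^2 × 3 × 5 × 7
3570 = 2 × 3 × 5 × 7 × 17
270 = 2 × 3^3 × 5
LCM(180, 420, 3570, 270) = 2^2 × 3^3 × 5 × 7 × 17 = 64260.

64260 seconds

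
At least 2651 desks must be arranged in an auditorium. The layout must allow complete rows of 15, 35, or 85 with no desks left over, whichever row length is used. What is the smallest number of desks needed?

3570

The number of desks must be a common multiple of 15, 35, and 85, so a multiple of their LCM.
15 = 3 × 5
35 = 5 × 7
85 = 5 × 17
LCM(15, 35, 85) = 3 × 5 × 7 × 17 = 1785.
Smallest multiple of 1785 that is ≥ 2651: ⌈2651/1785⌉ × 1785 = 2 × 1785 = 3570.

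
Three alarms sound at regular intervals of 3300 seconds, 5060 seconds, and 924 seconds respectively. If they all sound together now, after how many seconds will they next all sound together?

The first simultaneous occurrence is after LCM of the individual periods.
3300 = 2^2 × 3 × 5^2 × 11
5060 = 2^2 × 5 × 11 × 23
924 = 2^2 × 3 × 7 × 11
LCM(3300, 5060, 924) = 2^2 × 3 × 5^2 × 7 × 11 × 23 = 531300.

531300 seconds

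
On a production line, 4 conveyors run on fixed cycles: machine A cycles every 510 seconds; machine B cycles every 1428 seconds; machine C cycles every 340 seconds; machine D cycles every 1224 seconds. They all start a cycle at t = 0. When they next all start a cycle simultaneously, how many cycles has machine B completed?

30 cycles

They are all back at their starting positions together after one LCM of the periods.
510 = 2 × 3 × 5 × 17
1428 = 2^2 × 3 × 7 × 17
340 = 2^2 × 5 × 17
1224 = 2^3 × 3^2 × 17
LCM(510, 1428, 340, 1224) = 2^3 × 3^2 × 5 × 7 × 17 = 42840.
Cycles for period 1428: 42840 / 1428 = 30.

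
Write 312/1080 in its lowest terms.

312 = 2^3 × 3 × 13
1080 = 2^3 × 3^3 × 5
gcd(312, 1080) = 2^3 × 3 = 24.
Divide numerator and denominator by 24: 312/1080 = 13/45.

13/45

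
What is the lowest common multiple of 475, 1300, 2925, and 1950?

475 = 5^2 × 19
1300 = 2^2 × 5^2 × 13
2925 = 3^2 × 5^2 × 13
1950 = 2 × 3 × 5^2 × 13
LCM(475, 1300, 2925, 1950) = 2^2 × 3^2 × 5^2 × 13 × 19 = 222300.

222300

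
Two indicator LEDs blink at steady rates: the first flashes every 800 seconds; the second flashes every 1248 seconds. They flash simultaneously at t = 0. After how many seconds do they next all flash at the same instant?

They coincide at every common multiple of the periods; the first is the LCM.
800 = 2^5 × 5^2
1248 = 2^5 × 3 × 13
LCM(800, 1248) = 2^5 × 3 × 5^2 × 13 = 31200.

31200 seconds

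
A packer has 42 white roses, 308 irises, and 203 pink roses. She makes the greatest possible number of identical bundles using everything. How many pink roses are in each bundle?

Number of bundles = gcd(42, 308, 203).
42 = 2 × 3 × 7
308 = 2^2 × 7 × 11
203 = 7 × 29
gcd(42, 308, 203) = 7.
pink roses per bundle = 203 / 7 = 29.

29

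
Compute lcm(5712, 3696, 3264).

251328

5712 = 2^4 × 3 × 7 × 17
3696 = 2^4 × 3 × 7 × 11
3264 = 2^6 × 3 × 17
LCM(5712, 3696, 3264) = 2^6 × 3 × 7 × 11 × 17 = 251328.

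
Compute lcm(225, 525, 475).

225 = 3^2 × 5^2
525 = 3 × 5^2 × 7
475 = 5^2 × 19
LCM(225, 525, 475) = 3^2 × 5^2 × 7 × 19 = 29925.

29925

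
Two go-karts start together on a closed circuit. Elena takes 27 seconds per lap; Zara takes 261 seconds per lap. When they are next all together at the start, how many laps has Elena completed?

29 laps

The first common completion time is the LCM of the periods.
27 = 3^3
261 = 3^2 × 29
LCM(27, 261) = 3^3 × 29 = 783.
Laps for period 27: 783 / 27 = 29.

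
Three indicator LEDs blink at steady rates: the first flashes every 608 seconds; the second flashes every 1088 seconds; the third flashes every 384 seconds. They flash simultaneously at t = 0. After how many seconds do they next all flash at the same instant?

They coincide at every common multiple of the periods; the first is the LCM.
608 = 2^5 × 19
1088 = 2^6 × 17
384 = 2^7 × 3
LCM(608, 1088, 384) = 2^7 × 3 × 17 × 19 = 124032.

124032 seconds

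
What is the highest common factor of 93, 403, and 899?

93 = 3 × 31
403 = 13 × 31
899 = 29 × 31
gcd(93, 403, 899) = 31.

31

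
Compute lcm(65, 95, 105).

65 = 5 × 13
95 = 5 × 19
105 = 3 × 5 × 7
LCM(65, 95, 105) = 3 × 5 × 7 × 13 × 19 = 25935.

25935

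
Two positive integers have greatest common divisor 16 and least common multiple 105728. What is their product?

For any two positive integers, gcd × lcm = product = 16 × 105728 = 1691648.

1691648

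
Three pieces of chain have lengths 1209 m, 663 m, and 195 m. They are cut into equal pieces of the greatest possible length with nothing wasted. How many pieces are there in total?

53

Piece length = gcd(1209, 663, 195).
1209 = 3 × 13 × 31
663 = 3 × 13 × 17
195 = 3 × 5 × 13
gcd(1209, 663, 195) = 3 × 13 = 39.
Total pieces = 1209/39 + 663/39 + 195/39 = 31 + 17 + 5 = 53.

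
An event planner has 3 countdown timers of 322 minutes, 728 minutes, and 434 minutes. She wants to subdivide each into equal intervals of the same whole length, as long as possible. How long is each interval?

14 minutes

The interval must divide each timer length; the longest such is the gcd.
322 = 2 × 7 × 23
728 = 2^3 × 7 × 13
434 = 2 × 7 × 31
gcd(322, 728, 434) = 2 × 7 = 14.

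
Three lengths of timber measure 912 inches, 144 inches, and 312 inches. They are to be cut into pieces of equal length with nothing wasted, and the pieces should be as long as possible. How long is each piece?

The greatest length dividing all of 912, 144, and 312 is their gcd.
912 = 2^4 × 3 × 19
144 = 2^4 × 3^2
312 = 2^3 × 3 × 13
gcd(912, 144, 312) = 2^3 × 3 = 24.

24 inches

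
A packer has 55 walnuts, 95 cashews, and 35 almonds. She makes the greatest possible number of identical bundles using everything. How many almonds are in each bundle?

7

Number of bundles = gcd(55, 95, 35).
55 = 5 × 11
95 = 5 × 19
35 = 5 × 7
gcd(55, 95, 35) = 5.
almonds per bundle = 35 / 5 = 7.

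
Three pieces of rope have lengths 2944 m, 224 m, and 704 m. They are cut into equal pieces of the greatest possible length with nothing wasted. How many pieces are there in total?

121

Piece length = gcd(2944, 224, 704).
2944 = 2^7 × 23
224 = 2^5 × 7
704 = 2^6 × 11
gcd(2944, 224, 704) = 2^5 = 32.
Total pieces = 2944/32 + 224/32 + 704/32 = 92 + 7 + 22 = 121.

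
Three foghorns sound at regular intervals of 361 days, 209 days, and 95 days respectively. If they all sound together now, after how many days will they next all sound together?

19855 days

The first simultaneous occurrence is after LCM of the individual periods.
361 = 19^2
209 = 11 × 19
95 = 5 × 19
LCM(361, 209, 95) = 5 × 11 × 19^2 = 19855.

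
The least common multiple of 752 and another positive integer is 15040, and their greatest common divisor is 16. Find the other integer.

320

gcd × lcm = product of the two integers, so the other integer is (16 × 15040) / 752 = 320.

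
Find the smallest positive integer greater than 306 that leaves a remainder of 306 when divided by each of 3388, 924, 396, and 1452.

N − 306 must be a common multiple of 3388, 924, 396, and 1452.
3388 = 2^2 × 7 × 11^2
924 = 2^2 × 3 × 7 × 11
396 = 2^2 × 3^2 × 11
1452 = 2^2 × 3 × 11^2
LCM(3388, 924, 396, 1452) = 2^2 × 3^2 × 7 × 11^2 = 30492.
Smallest N > 306 is LCM + 306 = 30492 + 306 = 30798.

30798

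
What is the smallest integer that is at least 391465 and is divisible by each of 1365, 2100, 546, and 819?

The integer must be a common multiple of 1365, 2100, 546, and 819, so a multiple of their LCM.
1365 = 3 × 5 × 7 × 13
2100 = 2^2 × 3 × 5^2 × 7
546 = 2 × 3 × 7 × 13
819 = 3^2 × 7 × 13
LCM(1365, 2100, 546, 819) = 2^2 × 3^2 × 5^2 × 7 × 13 = 81900.
Smallest multiple of 81900 that is ≥ 391465: ⌈391465/81900⌉ × 81900 = 5 × 81900 = 409500.

409500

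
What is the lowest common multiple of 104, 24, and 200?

104 = 2^3 × 13
24 = 2^3 × 3
200 = 2^3 × 5^2
LCM(104, 24, 200) = 2^3 × 3 × 5^2 × 13 = 7800.

7800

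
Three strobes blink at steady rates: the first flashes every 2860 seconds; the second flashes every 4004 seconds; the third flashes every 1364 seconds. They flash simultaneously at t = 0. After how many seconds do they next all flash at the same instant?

620620 seconds

They coincide at every common multiple of the periods; the first is the LCM.
2860 = 2^2 × 5 × 11 × 13
4004 = 2^2 × 7 × 11 × 13
1364 = 2^2 × 11 × 31
LCM(2860, 4004, 1364) = 2^2 × 5 × 7 × 11 × 13 × 31 = 620620.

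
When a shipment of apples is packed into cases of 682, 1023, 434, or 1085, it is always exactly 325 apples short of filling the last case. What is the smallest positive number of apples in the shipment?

Being 325 short of a full case of size k means N ≡ −325 (mod k), i.e. N + 325 is a multiple of each size.
682 = 2 × 11 × 31
1023 = 3 × 11 × 31
434 = 2 × 7 × 31
1085 = 5 × 7 × 31
LCM(682, 1023, 434, 1085) = 2 × 3 × 5 × 7 × 11 × 31 = 71610.
Smallest positive N is 71610 − 325 = 71285.

71285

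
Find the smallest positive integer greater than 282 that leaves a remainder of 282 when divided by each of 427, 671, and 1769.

136495

N − 282 must be a common multiple of 427, 671, and 1769.
427 = 7 × 61
671 = 11 × 61
1769 = 29 × 61
LCM(427, 671, 1769) = 7 × 11 × 29 × 61 = 136213.
Smallest N > 282 is LCM + 282 = 136213 + 282 = 136495.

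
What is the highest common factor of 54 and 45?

54 = 2 × 3^3
45 = 3^2 × 5
gcd(54, 45) = 3^2 = 9.

9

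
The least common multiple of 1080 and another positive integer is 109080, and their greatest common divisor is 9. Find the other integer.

909

gcd × lcm = product of the two integers, so the other integer is (9 × 109080) / 1080 = 909.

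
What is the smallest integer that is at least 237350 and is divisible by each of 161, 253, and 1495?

345345

The integer must be a common multiple of 161, 253, and 1495, so a multiple of their LCM.
161 = 7 × 23
253 = 11 × 23
1495 = 5 × 13 × 23
LCM(161, 253, 1495) = 5 × 7 × 11 × 13 × 23 = 115115.
Smallest multiple of 115115 that is ≥ 237350: ⌈237350/115115⌉ × 115115 = 3 × 115115 = 345345.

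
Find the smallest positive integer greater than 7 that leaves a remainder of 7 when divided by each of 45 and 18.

97

N − 7 must be a common multiple of 45 and 18.
45 = 3^2 × 5
18 = 2 × 3^2
LCM(45, 18) = 2 × 3^2 × 5 = 90.
Smallest N > 7 is LCM + 7 = 90 + 7 = 97.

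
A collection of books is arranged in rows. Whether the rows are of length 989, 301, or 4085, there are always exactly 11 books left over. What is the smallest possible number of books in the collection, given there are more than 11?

N − 11 must be a common multiple of 989, 301, and 4085.
989 = 23 × 43
301 = 7 × 43
4085 = 5 × 19 × 43
LCM(989, 301, 4085) = 5 × 7 × 19 × 23 × 43 = 657685.
Smallest N > 11 is LCM + 11 = 657685 + 11 = 657696.

657696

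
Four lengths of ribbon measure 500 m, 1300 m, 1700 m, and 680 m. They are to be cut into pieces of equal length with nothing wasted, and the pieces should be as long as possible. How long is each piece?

Each piece length must divide every original length, so the longest possible is gcd(500, 1300, 1700, 680).
500 = 2^2 × 5^3
1300 = 2^2 × 5^2 × 13
1700 = 2^2 × 5^2 × 17
680 = 2^3 × 5 × 17
gcd(500, 1300, 1700, 680) = 2^2 × 5 = 20.

20 m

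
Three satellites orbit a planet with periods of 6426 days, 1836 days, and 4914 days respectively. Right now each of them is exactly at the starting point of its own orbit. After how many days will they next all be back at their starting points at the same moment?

We need the least common multiple of the intervals.
6426 = 2 × 3^3 × 7 × 17
1836 = 2^2 × 3^3 × 17
4914 = 2 × 3^3 × 7 × 13
LCM(6426, 1836, 4914) = 2^2 × 3^3 × 7 × 13 × 17 = 167076.

167076 days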